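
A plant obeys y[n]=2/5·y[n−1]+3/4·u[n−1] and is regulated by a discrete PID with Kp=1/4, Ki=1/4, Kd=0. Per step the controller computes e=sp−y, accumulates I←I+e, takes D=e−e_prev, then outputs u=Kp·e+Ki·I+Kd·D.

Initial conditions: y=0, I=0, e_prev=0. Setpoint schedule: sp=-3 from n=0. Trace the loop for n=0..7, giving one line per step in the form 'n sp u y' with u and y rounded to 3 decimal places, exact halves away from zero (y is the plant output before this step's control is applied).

0 -3 -1.500 0.000
1 -3 -1.688 -1.125
2 -3 -1.861 -1.716
3 -3 -1.999 -2.082
4 -3 -2.103 -2.332
5 -3 -2.181 -2.510
6 -3 -2.239 -2.640
7 -3 -2.281 -2.735

(exact arithmetic carried between steps; '≈' marks a value shown rounded to 6 d.p. or computed from one; I and e_prev carry over from the previous line; the table rounds u and y to 3 d.p., halves away from zero)
n=0: y=0, sp=-3, e=sp−y=-3; I=-3, D=e−e_prev=-3; u=1/4·(-3)+1/4·(-3)+0·(-3)=-1.5; next y=2/5·0+3/4·(-1.5)=-1.125
n=1: y=-1.125, sp=-3, e=sp−y=-1.875; I=-4.875, D=e−e_prev=1.125; u=1/4·(-1.875)+1/4·(-4.875)+0·1.125=-1.6875; next y=2/5·(-1.125)+3/4·(-1.6875)=-1.715625
n=2: y=-1.715625, sp=-3, e=sp−y=-1.284375; I=-6.159375, D=e−e_prev=0.590625; u=1/4·(-1.284375)+1/4·(-6.159375)+0·0.590625≈-1.860938; next y=2/5·(-1.715625)+3/4·(-1.860938)≈-2.081953
n=3: y≈-2.081953, sp=-3, e=sp−y≈-0.918047; I≈-7.077422, D=e−e_prev≈0.366328; u=1/4·(-0.918047)+1/4·(-7.077422)+0·0.366328≈-1.998867; next y=2/5·(-2.081953)+3/4·(-1.998867)≈-2.331932
n=4: y≈-2.331932, sp=-3, e=sp−y≈-0.668068; I≈-7.745490, D=e−e_prev≈0.249979; u=1/4·(-0.668068)+1/4·(-7.745490)+0·0.249979≈-2.103390; next y=2/5·(-2.331932)+3/4·(-2.103390)≈-2.510315
n=5: y≈-2.510315, sp=-3, e=sp−y≈-0.489685; I≈-8.235175, D=e−e_prev≈0.178383; u=1/4·(-0.489685)+1/4·(-8.235175)+0·0.178383≈-2.181215; next y=2/5·(-2.510315)+3/4·(-2.181215)≈-2.640037
n=6: y≈-2.640037, sp=-3, e=sp−y≈-0.359963; I≈-8.595138, D=e−e_prev≈0.129722; u=1/4·(-0.359963)+1/4·(-8.595138)+0·0.129722≈-2.238775; next y=2/5·(-2.640037)+3/4·(-2.238775)≈-2.735096
n=7: y≈-2.735096, sp=-3, e=sp−y≈-0.264904; I≈-8.860042, D=e−e_prev≈0.095059; u=1/4·(-0.264904)+1/4·(-8.860042)+0·0.095059≈-2.281236; next y=2/5·(-2.735096)+3/4·(-2.281236)≈-2.804966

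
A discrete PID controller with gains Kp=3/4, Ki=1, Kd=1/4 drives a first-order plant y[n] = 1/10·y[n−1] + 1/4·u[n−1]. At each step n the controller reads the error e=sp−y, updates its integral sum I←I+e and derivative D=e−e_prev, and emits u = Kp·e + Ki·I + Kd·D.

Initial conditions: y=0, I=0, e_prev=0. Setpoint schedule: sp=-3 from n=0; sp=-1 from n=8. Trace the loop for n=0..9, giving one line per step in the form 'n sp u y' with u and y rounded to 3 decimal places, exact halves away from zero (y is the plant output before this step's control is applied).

(exact arithmetic carried between steps; '≈' marks a value shown rounded to 6 d.p. or computed from one; I and e_prev carry over from the previous line; the table rounds u and y to 3 d.p., halves away from zero)
n=0: y=0, sp=-3, e=sp−y=-3; I=-3, D=e−e_prev=-3; u=3/4·(-3)+1·(-3)+1/4·(-3)=-6; next y=1/10·0+1/4·(-6)=-1.5
n=1: y=-1.5, sp=-3, e=sp−y=-1.5; I=-4.5, D=e−e_prev=1.5; u=3/4·(-1.5)+1·(-4.5)+1/4·1.5=-5.25; next y=1/10·(-1.5)+1/4·(-5.25)=-1.4625
n=2: y=-1.4625, sp=-3, e=sp−y=-1.5375; I=-6.0375, D=e−e_prev=-0.0375; u=3/4·(-1.5375)+1·(-6.0375)+1/4·(-0.0375)=-7.2; next y=1/10·(-1.4625)+1/4·(-7.2)=-1.94625
n=3: y=-1.94625, sp=-3, e=sp−y=-1.05375; I=-7.09125, D=e−e_prev=0.48375; u=3/4·(-1.05375)+1·(-7.09125)+1/4·0.48375=-7.760625; next y=1/10·(-1.94625)+1/4·(-7.760625)≈-2.134781
n=4: y≈-2.134781, sp=-3, e=sp−y≈-0.865219; I≈-7.956469, D=e−e_prev≈0.188531; u=3/4·(-0.865219)+1·(-7.956469)+1/4·0.188531≈-8.55825; next y=1/10·(-2.134781)+1/4·(-8.55825)≈-2.353041
n=5: y≈-2.353041, sp=-3, e=sp−y≈-0.646959; I≈-8.603428, D=e−e_prev≈0.218259; u=3/4·(-0.646959)+1·(-8.603428)+1/4·0.218259≈-9.034083; next y=1/10·(-2.353041)+1/4·(-9.034083)≈-2.493825
n=6: y≈-2.493825, sp=-3, e=sp−y≈-0.506175; I≈-9.109603, D=e−e_prev≈0.140784; u=3/4·(-0.506175)+1·(-9.109603)+1/4·0.140784≈-9.454039; next y=1/10·(-2.493825)+1/4·(-9.454039)≈-2.612892
n=7: y≈-2.612892, sp=-3, e=sp−y≈-0.387108; I≈-9.496711, D=e−e_prev≈0.119067; u=3/4·(-0.387108)+1·(-9.496711)+1/4·0.119067≈-9.757275; next y=1/10·(-2.612892)+1/4·(-9.757275)≈-2.700608
n=8: y≈-2.700608, sp=-1, e=sp−y≈1.700608; I≈-7.796103, D=e−e_prev≈2.087716; u=3/4·1.700608+1·(-7.796103)+1/4·2.087716≈-5.998718; next y=1/10·(-2.700608)+1/4·(-5.998718)≈-1.769740
n=9: y≈-1.769740, sp=-1, e=sp−y≈0.769740; I≈-7.026363, D=e−e_prev≈-0.930868; u=3/4·0.769740+1·(-7.026363)+1/4·(-0.930868)≈-6.681774; next y=1/10·(-1.769740)+1/4·(-6.681774)≈-1.847418

0 -3 -6.000 0.000
1 -3 -5.250 -1.500
2 -3 -7.200 -1.463
3 -3 -7.761 -1.946
4 -3 -8.558 -2.135
5 -3 -9.034 -2.353
6 -3 -9.454 -2.494
7 -3 -9.757 -2.613
8 -1 -5.999 -2.701
9 -1 -6.682 -1.770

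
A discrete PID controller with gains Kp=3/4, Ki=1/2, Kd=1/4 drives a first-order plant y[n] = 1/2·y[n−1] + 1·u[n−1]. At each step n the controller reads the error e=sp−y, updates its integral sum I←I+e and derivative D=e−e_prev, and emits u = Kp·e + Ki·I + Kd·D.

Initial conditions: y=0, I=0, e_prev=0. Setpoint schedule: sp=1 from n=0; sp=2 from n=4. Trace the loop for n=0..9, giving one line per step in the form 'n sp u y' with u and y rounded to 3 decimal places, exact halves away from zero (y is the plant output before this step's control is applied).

(exact arithmetic carried between steps; '≈' marks a value shown rounded to 6 d.p. or computed from one; I and e_prev carry over from the previous line; the table rounds u and y to 3 d.p., halves away from zero)
n=0: y=0, sp=1, e=sp−y=1; I=1, D=e−e_prev=1; u=3/4·1+1/2·1+1/4·1=1.5; next y=1/2·0+1·1.5=1.5
n=1: y=1.5, sp=1, e=sp−y=-0.5; I=0.5, D=e−e_prev=-1.5; u=3/4·(-0.5)+1/2·0.5+1/4·(-1.5)=-0.5; next y=1/2·1.5+1·(-0.5)=0.25
n=2: y=0.25, sp=1, e=sp−y=0.75; I=1.25, D=e−e_prev=1.25; u=3/4·0.75+1/2·1.25+1/4·1.25=1.5; next y=1/2·0.25+1·1.5=1.625
n=3: y=1.625, sp=1, e=sp−y=-0.625; I=0.625, D=e−e_prev=-1.375; u=3/4·(-0.625)+1/2·0.625+1/4·(-1.375)=-0.5; next y=1/2·1.625+1·(-0.5)=0.3125
n=4: y=0.3125, sp=2, e=sp−y=1.6875; I=2.3125, D=e−e_prev=2.3125; u=3/4·1.6875+1/2·2.3125+1/4·2.3125=3; next y=1/2·0.3125+1·3=3.15625
n=5: y=3.15625, sp=2, e=sp−y=-1.15625; I=1.15625, D=e−e_prev=-2.84375; u=3/4·(-1.15625)+1/2·1.15625+1/4·(-2.84375)=-1; next y=1/2·3.15625+1·(-1)=0.578125
n=6: y=0.578125, sp=2, e=sp−y=1.421875; I=2.578125, D=e−e_prev=2.578125; u=3/4·1.421875+1/2·2.578125+1/4·2.578125=3; next y=1/2·0.578125+1·3≈3.289063
n=7: y≈3.289063, sp=2, e=sp−y≈-1.289063; I≈1.289063, D=e−e_prev≈-2.710938; u=3/4·(-1.289063)+1/2·1.289063+1/4·(-2.710938)≈-1; next y=1/2·3.289063+1·(-1)≈0.644531
n=8: y≈0.644531, sp=2, e=sp−y≈1.355469; I≈2.644531, D=e−e_prev≈2.644531; u=3/4·1.355469+1/2·2.644531+1/4·2.644531≈3; next y=1/2·0.644531+1·3≈3.322266
n=9: y≈3.322266, sp=2, e=sp−y≈-1.322266; I≈1.322266, D=e−e_prev≈-2.677734; u=3/4·(-1.322266)+1/2·1.322266+1/4·(-2.677734)≈-1; next y=1/2·3.322266+1·(-1)≈0.661133

0 1 1.500 0.000
1 1 -0.500 1.500
2 1 1.500 0.250
3 1 -0.500 1.625
4 2 3.000 0.313
5 2 -1.000 3.156
6 2 3.000 0.578
7 2 -1.000 3.289
8 2 3.000 0.645
9 2 -1.000 3.322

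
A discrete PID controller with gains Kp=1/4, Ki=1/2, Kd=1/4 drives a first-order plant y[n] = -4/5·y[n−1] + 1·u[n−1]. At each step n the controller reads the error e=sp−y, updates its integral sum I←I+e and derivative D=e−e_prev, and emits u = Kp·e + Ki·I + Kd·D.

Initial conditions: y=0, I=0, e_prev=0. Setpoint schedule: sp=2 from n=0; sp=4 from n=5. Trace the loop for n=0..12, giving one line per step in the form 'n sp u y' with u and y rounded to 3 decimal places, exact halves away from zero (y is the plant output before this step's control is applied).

(exact arithmetic carried between steps; '≈' marks a value shown rounded to 6 d.p. or computed from one; I and e_prev carry over from the previous line; the table rounds u and y to 3 d.p., halves away from zero)
n=0: y=0, sp=2, e=sp−y=2; I=2, D=e−e_prev=2; u=1/4·2+1/2·2+1/4·2=2; next y=-4/5·0+1·2=2
n=1: y=2, sp=2, e=sp−y=0; I=2, D=e−e_prev=-2; u=1/4·0+1/2·2+1/4·(-2)=0.5; next y=-4/5·2+1·0.5=-1.1
n=2: y=-1.1, sp=2, e=sp−y=3.1; I=5.1, D=e−e_prev=3.1; u=1/4·3.1+1/2·5.1+1/4·3.1=4.1; next y=-4/5·(-1.1)+1·4.1=4.98
n=3: y=4.98, sp=2, e=sp−y=-2.98; I=2.12, D=e−e_prev=-6.08; u=1/4·(-2.98)+1/2·2.12+1/4·(-6.08)=-1.205; next y=-4/5·4.98+1·(-1.205)=-5.189
n=4: y=-5.189, sp=2, e=sp−y=7.189; I=9.309, D=e−e_prev=10.169; u=1/4·7.189+1/2·9.309+1/4·10.169=8.994; next y=-4/5·(-5.189)+1·8.994=13.1452
n=5: y=13.1452, sp=4, e=sp−y=-9.1452; I=0.1638, D=e−e_prev=-16.3342; u=1/4·(-9.1452)+1/2·0.1638+1/4·(-16.3342)=-6.28795; next y=-4/5·13.1452+1·(-6.28795)=-16.80411
n=6: y=-16.80411, sp=4, e=sp−y=20.80411; I=20.96791, D=e−e_prev=29.94931; u=1/4·20.80411+1/2·20.96791+1/4·29.94931=23.17231; next y=-4/5·(-16.80411)+1·23.17231=36.615598
n=7: y=36.615598, sp=4, e=sp−y=-32.615598; I=-11.647688, D=e−e_prev=-53.419708; u=1/4·(-32.615598)+1/2·(-11.647688)+1/4·(-53.419708)≈-27.332671; next y=-4/5·36.615598+1·(-27.332671)≈-56.625149
n=8: y≈-56.625149, sp=4, e=sp−y≈60.625149; I≈48.977461, D=e−e_prev≈93.240747; u=1/4·60.625149+1/2·48.977461+1/4·93.240747≈62.955204; next y=-4/5·(-56.625149)+1·62.955204≈108.255324
n=9: y≈108.255324, sp=4, e=sp−y≈-104.255324; I≈-55.277863, D=e−e_prev≈-164.880472; u=1/4·(-104.255324)+1/2·(-55.277863)+1/4·(-164.880472)≈-94.922880; next y=-4/5·108.255324+1·(-94.922880)≈-181.527139
n=10: y≈-181.527139, sp=4, e=sp−y≈185.527139; I≈130.249276, D=e−e_prev≈289.782463; u=1/4·185.527139+1/2·130.249276+1/4·289.782463≈183.952039; next y=-4/5·(-181.527139)+1·183.952039≈329.173750
n=11: y≈329.173750, sp=4, e=sp−y≈-325.173750; I≈-194.924473, D=e−e_prev≈-510.700889; u=1/4·(-325.173750)+1/2·(-194.924473)+1/4·(-510.700889)≈-306.430897; next y=-4/5·329.173750+1·(-306.430897)≈-569.769896
n=12: y≈-569.769896, sp=4, e=sp−y≈573.769896; I≈378.845423, D=e−e_prev≈898.943646; u=1/4·573.769896+1/2·378.845423+1/4·898.943646≈557.601097; next y=-4/5·(-569.769896)+1·557.601097≈1013.417014

0 2 2.000 0.000
1 2 0.500 2.000
2 2 4.100 -1.100
3 2 -1.205 4.980
4 2 8.994 -5.189
5 4 -6.288 13.145
6 4 23.172 -16.804
7 4 -27.333 36.616
8 4 62.955 -56.625
9 4 -94.923 108.255
10 4 183.952 -181.527
11 4 -306.431 329.174
12 4 557.601 -569.770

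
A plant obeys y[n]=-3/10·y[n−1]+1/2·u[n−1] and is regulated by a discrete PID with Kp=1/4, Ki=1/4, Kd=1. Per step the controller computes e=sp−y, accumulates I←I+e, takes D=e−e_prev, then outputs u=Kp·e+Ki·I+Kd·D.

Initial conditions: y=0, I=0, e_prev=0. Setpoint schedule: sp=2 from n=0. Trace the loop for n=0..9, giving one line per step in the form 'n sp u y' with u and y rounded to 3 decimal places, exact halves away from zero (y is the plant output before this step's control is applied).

0 2 3.000 0.000
1 2 -0.750 1.500
2 2 4.363 -0.825
3 2 -2.137 2.429
4 2 7.348 -1.797
5 2 -4.944 4.213
6 2 12.437 -3.736
7 2 -10.691 7.339
8 2 21.379 -7.547
9 2 -21.872 12.954

(exact arithmetic carried between steps; '≈' marks a value shown rounded to 6 d.p. or computed from one; I and e_prev carry over from the previous line; the table rounds u and y to 3 d.p., halves away from zero)
n=0: y=0, sp=2, e=sp−y=2; I=2, D=e−e_prev=2; u=1/4·2+1/4·2+1·2=3; next y=-3/10·0+1/2·3=1.5
n=1: y=1.5, sp=2, e=sp−y=0.5; I=2.5, D=e−e_prev=-1.5; u=1/4·0.5+1/4·2.5+1·(-1.5)=-0.75; next y=-3/10·1.5+1/2·(-0.75)=-0.825
n=2: y=-0.825, sp=2, e=sp−y=2.825; I=5.325, D=e−e_prev=2.325; u=1/4·2.825+1/4·5.325+1·2.325=4.3625; next y=-3/10·(-0.825)+1/2·4.3625=2.42875
n=3: y=2.42875, sp=2, e=sp−y=-0.42875; I=4.89625, D=e−e_prev=-3.25375; u=1/4·(-0.42875)+1/4·4.89625+1·(-3.25375)=-2.136875; next y=-3/10·2.42875+1/2·(-2.136875)≈-1.797063
n=4: y≈-1.797063, sp=2, e=sp−y≈3.797063; I≈8.693313, D=e−e_prev≈4.225813; u=1/4·3.797063+1/4·8.693313+1·4.225813≈7.348406; next y=-3/10·(-1.797063)+1/2·7.348406≈4.213322
n=5: y≈4.213322, sp=2, e=sp−y≈-2.213322; I≈6.479991, D=e−e_prev≈-6.010384; u=1/4·(-2.213322)+1/4·6.479991+1·(-6.010384)≈-4.943717; next y=-3/10·4.213322+1/2·(-4.943717)≈-3.735855
n=6: y≈-3.735855, sp=2, e=sp−y≈5.735855; I≈12.215846, D=e−e_prev≈7.949177; u=1/4·5.735855+1/4·12.215846+1·7.949177≈12.437102; next y=-3/10·(-3.735855)+1/2·12.437102≈7.339308
n=7: y≈7.339308, sp=2, e=sp−y≈-5.339308; I≈6.876538, D=e−e_prev≈-11.075163; u=1/4·(-5.339308)+1/4·6.876538+1·(-11.075163)≈-10.690855; next y=-3/10·7.339308+1/2·(-10.690855)≈-7.547220
n=8: y≈-7.547220, sp=2, e=sp−y≈9.547220; I≈16.423758, D=e−e_prev≈14.886528; u=1/4·9.547220+1/4·16.423758+1·14.886528≈21.379272; next y=-3/10·(-7.547220)+1/2·21.379272≈12.953802
n=9: y≈12.953802, sp=2, e=sp−y≈-10.953802; I≈5.469956, D=e−e_prev≈-20.501022; u=1/4·(-10.953802)+1/4·5.469956+1·(-20.501022)≈-21.871983; next y=-3/10·12.953802+1/2·(-21.871983)≈-14.822132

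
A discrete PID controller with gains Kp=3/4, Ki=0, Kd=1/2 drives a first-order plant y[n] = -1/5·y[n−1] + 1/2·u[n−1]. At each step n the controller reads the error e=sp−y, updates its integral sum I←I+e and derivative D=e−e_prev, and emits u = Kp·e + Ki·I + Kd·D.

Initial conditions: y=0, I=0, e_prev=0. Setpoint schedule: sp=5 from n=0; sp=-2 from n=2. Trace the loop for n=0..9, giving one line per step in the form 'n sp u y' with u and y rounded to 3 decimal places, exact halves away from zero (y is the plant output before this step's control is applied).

0 5 6.250 0.000
1 5 -0.156 3.125
2 -2 -2.559 -0.703
3 -2 -0.428 -1.139
4 -2 -2.086 0.014
5 -2 -0.186 -1.046
6 -2 -2.168 0.116
7 -2 -0.058 -1.107
8 -2 -2.295 0.193
9 -2 0.079 -1.186

(exact arithmetic carried between steps; '≈' marks a value shown rounded to 6 d.p. or computed from one; I and e_prev carry over from the previous line; the table rounds u and y to 3 d.p., halves away from zero)
n=0: y=0, sp=5, e=sp−y=5; I=5, D=e−e_prev=5; u=3/4·5+0·5+1/2·5=6.25; next y=-1/5·0+1/2·6.25=3.125
n=1: y=3.125, sp=5, e=sp−y=1.875; I=6.875, D=e−e_prev=-3.125; u=3/4·1.875+0·6.875+1/2·(-3.125)=-0.15625; next y=-1/5·3.125+1/2·(-0.15625)=-0.703125
n=2: y=-0.703125, sp=-2, e=sp−y=-1.296875; I=5.578125, D=e−e_prev=-3.171875; u=3/4·(-1.296875)+0·5.578125+1/2·(-3.171875)≈-2.558594; next y=-1/5·(-0.703125)+1/2·(-2.558594)≈-1.138672
n=3: y≈-1.138672, sp=-2, e=sp−y≈-0.861328; I≈4.716797, D=e−e_prev≈0.435547; u=3/4·(-0.861328)+0·4.716797+1/2·0.435547≈-0.428223; next y=-1/5·(-1.138672)+1/2·(-0.428223)≈0.013623
n=4: y≈0.013623, sp=-2, e=sp−y≈-2.013623; I≈2.703174, D=e−e_prev≈-1.152295; u=3/4·(-2.013623)+0·2.703174+1/2·(-1.152295)≈-2.086365; next y=-1/5·0.013623+1/2·(-2.086365)≈-1.045907
n=5: y≈-1.045907, sp=-2, e=sp−y≈-0.954093; I≈1.749081, D=e−e_prev≈1.059530; u=3/4·(-0.954093)+0·1.749081+1/2·1.059530≈-0.185805; next y=-1/5·(-1.045907)+1/2·(-0.185805)≈0.116279
n=6: y≈0.116279, sp=-2, e=sp−y≈-2.116279; I≈-0.367198, D=e−e_prev≈-1.162186; u=3/4·(-2.116279)+0·(-0.367198)+1/2·(-1.162186)≈-2.168302; next y=-1/5·0.116279+1/2·(-2.168302)≈-1.107407
n=7: y≈-1.107407, sp=-2, e=sp−y≈-0.892593; I≈-1.259791, D=e−e_prev≈1.223686; u=3/4·(-0.892593)+0·(-1.259791)+1/2·1.223686≈-0.057602; next y=-1/5·(-1.107407)+1/2·(-0.057602)≈0.192680
n=8: y≈0.192680, sp=-2, e=sp−y≈-2.192680; I≈-3.452472, D=e−e_prev≈-1.300087; u=3/4·(-2.192680)+0·(-3.452472)+1/2·(-1.300087)≈-2.294554; next y=-1/5·0.192680+1/2·(-2.294554)≈-1.185813
n=9: y≈-1.185813, sp=-2, e=sp−y≈-0.814187; I≈-4.266659, D=e−e_prev≈1.378494; u=3/4·(-0.814187)+0·(-4.266659)+1/2·1.378494≈0.078607; next y=-1/5·(-1.185813)+1/2·0.078607≈0.276466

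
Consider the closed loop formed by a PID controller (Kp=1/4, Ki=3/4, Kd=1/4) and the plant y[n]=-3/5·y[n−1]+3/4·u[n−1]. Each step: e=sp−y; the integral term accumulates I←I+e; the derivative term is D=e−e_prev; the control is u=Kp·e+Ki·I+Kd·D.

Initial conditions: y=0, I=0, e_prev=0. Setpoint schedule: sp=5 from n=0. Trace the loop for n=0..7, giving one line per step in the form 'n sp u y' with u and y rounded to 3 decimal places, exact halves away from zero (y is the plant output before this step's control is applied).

(exact arithmetic carried between steps; '≈' marks a value shown rounded to 6 d.p. or computed from one; I and e_prev carry over from the previous line; the table rounds u and y to 3 d.p., halves away from zero)
n=0: y=0, sp=5, e=sp−y=5; I=5, D=e−e_prev=5; u=1/4·5+3/4·5+1/4·5=6.25; next y=-3/5·0+3/4·6.25=4.6875
n=1: y=4.6875, sp=5, e=sp−y=0.3125; I=5.3125, D=e−e_prev=-4.6875; u=1/4·0.3125+3/4·5.3125+1/4·(-4.6875)=2.890625; next y=-3/5·4.6875+3/4·2.890625≈-0.644531
n=2: y≈-0.644531, sp=5, e=sp−y≈5.644531; I≈10.957031, D=e−e_prev≈5.332031; u=1/4·5.644531+3/4·10.957031+1/4·5.332031≈10.961914; next y=-3/5·(-0.644531)+3/4·10.961914≈8.608154
n=3: y≈8.608154, sp=5, e=sp−y≈-3.608154; I≈7.348877, D=e−e_prev≈-9.252686; u=1/4·(-3.608154)+3/4·7.348877+1/4·(-9.252686)≈2.296448; next y=-3/5·8.608154+3/4·2.296448≈-3.442557
n=4: y≈-3.442557, sp=5, e=sp−y≈8.442557; I≈15.791434, D=e−e_prev≈12.050711; u=1/4·8.442557+3/4·15.791434+1/4·12.050711≈16.966892; next y=-3/5·(-3.442557)+3/4·16.966892≈14.790703
n=5: y≈14.790703, sp=5, e=sp−y≈-9.790703; I≈6.000730, D=e−e_prev≈-18.233260; u=1/4·(-9.790703)+3/4·6.000730+1/4·(-18.233260)≈-2.505443; next y=-3/5·14.790703+3/4·(-2.505443)≈-10.753504
n=6: y≈-10.753504, sp=5, e=sp−y≈15.753504; I≈21.754235, D=e−e_prev≈25.544207; u=1/4·15.753504+3/4·21.754235+1/4·25.544207≈26.640104; next y=-3/5·(-10.753504)+3/4·26.640104≈26.432180
n=7: y≈26.432180, sp=5, e=sp−y≈-21.432180; I≈0.322054, D=e−e_prev≈-37.185685; u=1/4·(-21.432180)+3/4·0.322054+1/4·(-37.185685)≈-14.412926; next y=-3/5·26.432180+3/4·(-14.412926)≈-26.669002

0 5 6.250 0.000
1 5 2.891 4.688
2 5 10.962 -0.645
3 5 2.296 8.608
4 5 16.967 -3.443
5 5 -2.505 14.791
6 5 26.640 -10.754
7 5 -14.413 26.432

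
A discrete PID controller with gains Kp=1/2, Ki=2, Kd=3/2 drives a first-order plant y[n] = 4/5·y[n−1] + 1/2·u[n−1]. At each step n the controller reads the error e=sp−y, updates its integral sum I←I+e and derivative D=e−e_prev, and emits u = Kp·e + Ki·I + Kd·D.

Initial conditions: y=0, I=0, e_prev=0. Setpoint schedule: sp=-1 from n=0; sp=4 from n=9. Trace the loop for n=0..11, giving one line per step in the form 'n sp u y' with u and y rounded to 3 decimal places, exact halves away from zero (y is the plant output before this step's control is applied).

0 -1 -4.000 0.000
1 -1 3.500 -2.000
2 -1 -6.100 0.150
3 -1 7.145 -2.930
4 -1 -10.249 1.229
5 -1 13.013 -4.142
6 -1 -18.098 3.193
7 -1 23.268 -6.495
8 -1 -32.006 6.438
9 4 61.679 -10.852
10 4 -74.093 22.158
11 4 105.018 -19.320

(exact arithmetic carried between steps; '≈' marks a value shown rounded to 6 d.p. or computed from one; I and e_prev carry over from the previous line; the table rounds u and y to 3 d.p., halves away from zero)
n=0: y=0, sp=-1, e=sp−y=-1; I=-1, D=e−e_prev=-1; u=1/2·(-1)+2·(-1)+3/2·(-1)=-4; next y=4/5·0+1/2·(-4)=-2
n=1: y=-2, sp=-1, e=sp−y=1; I=0, D=e−e_prev=2; u=1/2·1+2·0+3/2·2=3.5; next y=4/5·(-2)+1/2·3.5=0.15
n=2: y=0.15, sp=-1, e=sp−y=-1.15; I=-1.15, D=e−e_prev=-2.15; u=1/2·(-1.15)+2·(-1.15)+3/2·(-2.15)=-6.1; next y=4/5·0.15+1/2·(-6.1)=-2.93
n=3: y=-2.93, sp=-1, e=sp−y=1.93; I=0.78, D=e−e_prev=3.08; u=1/2·1.93+2·0.78+3/2·3.08=7.145; next y=4/5·(-2.93)+1/2·7.145=1.2285
n=4: y=1.2285, sp=-1, e=sp−y=-2.2285; I=-1.4485, D=e−e_prev=-4.1585; u=1/2·(-2.2285)+2·(-1.4485)+3/2·(-4.1585)=-10.249; next y=4/5·1.2285+1/2·(-10.249)=-4.1417
n=5: y=-4.1417, sp=-1, e=sp−y=3.1417; I=1.6932, D=e−e_prev=5.3702; u=1/2·3.1417+2·1.6932+3/2·5.3702=13.01255; next y=4/5·(-4.1417)+1/2·13.01255=3.192915
n=6: y=3.192915, sp=-1, e=sp−y=-4.192915; I=-2.499715, D=e−e_prev=-7.334615; u=1/2·(-4.192915)+2·(-2.499715)+3/2·(-7.334615)=-18.09781; next y=4/5·3.192915+1/2·(-18.09781)=-6.494573
n=7: y=-6.494573, sp=-1, e=sp−y=5.494573; I=2.994858, D=e−e_prev=9.687488; u=1/2·5.494573+2·2.994858+3/2·9.687488≈23.268235; next y=4/5·(-6.494573)+1/2·23.268235≈6.438459
n=8: y≈6.438459, sp=-1, e=sp−y≈-7.438459; I≈-4.443601, D=e−e_prev≈-12.933032; u=1/2·(-7.438459)+2·(-4.443601)+3/2·(-12.933032)≈-32.005979; next y=4/5·6.438459+1/2·(-32.005979)≈-10.852222
n=9: y≈-10.852222, sp=4, e=sp−y≈14.852222; I≈10.408622, D=e−e_prev≈22.290681; u=1/2·14.852222+2·10.408622+3/2·22.290681≈61.679376; next y=4/5·(-10.852222)+1/2·61.679376≈22.157910
n=10: y≈22.157910, sp=4, e=sp−y≈-18.157910; I≈-7.749289, D=e−e_prev≈-33.010133; u=1/2·(-18.157910)+2·(-7.749289)+3/2·(-33.010133)≈-74.092731; next y=4/5·22.157910+1/2·(-74.092731)≈-19.320037
n=11: y≈-19.320037, sp=4, e=sp−y≈23.320037; I≈15.570749, D=e−e_prev≈41.477948; u=1/2·23.320037+2·15.570749+3/2·41.477948≈105.018438; next y=4/5·(-19.320037)+1/2·105.018438≈37.053189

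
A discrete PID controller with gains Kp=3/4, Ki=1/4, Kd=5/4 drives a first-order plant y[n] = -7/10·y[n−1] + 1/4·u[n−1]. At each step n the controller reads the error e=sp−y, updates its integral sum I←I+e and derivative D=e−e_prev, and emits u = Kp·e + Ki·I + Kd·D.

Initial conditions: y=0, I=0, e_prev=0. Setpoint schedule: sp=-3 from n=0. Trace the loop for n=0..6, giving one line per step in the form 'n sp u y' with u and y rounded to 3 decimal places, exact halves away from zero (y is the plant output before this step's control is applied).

0 -3 -6.750 0.000
1 -3 0.047 -1.688
2 -3 -8.872 1.193
3 -3 3.234 -3.053
4 -3 -15.557 2.946
5 -3 10.473 -5.951
6 -3 -28.565 6.784

(exact arithmetic carried between steps; '≈' marks a value shown rounded to 6 d.p. or computed from one; I and e_prev carry over from the previous line; the table rounds u and y to 3 d.p., halves away from zero)
n=0: y=0, sp=-3, e=sp−y=-3; I=-3, D=e−e_prev=-3; u=3/4·(-3)+1/4·(-3)+5/4·(-3)=-6.75; next y=-7/10·0+1/4·(-6.75)=-1.6875
n=1: y=-1.6875, sp=-3, e=sp−y=-1.3125; I=-4.3125, D=e−e_prev=1.6875; u=3/4·(-1.3125)+1/4·(-4.3125)+5/4·1.6875=0.046875; next y=-7/10·(-1.6875)+1/4·0.046875≈1.192969
n=2: y≈1.192969, sp=-3, e=sp−y≈-4.192969; I≈-8.505469, D=e−e_prev≈-2.880469; u=3/4·(-4.192969)+1/4·(-8.505469)+5/4·(-2.880469)≈-8.871680; next y=-7/10·1.192969+1/4·(-8.871680)≈-3.052998
n=3: y≈-3.052998, sp=-3, e=sp−y≈0.052998; I≈-8.452471, D=e−e_prev≈4.245967; u=3/4·0.052998+1/4·(-8.452471)+5/4·4.245967≈3.234089; next y=-7/10·(-3.052998)+1/4·3.234089≈2.945621
n=4: y≈2.945621, sp=-3, e=sp−y≈-5.945621; I≈-14.398092, D=e−e_prev≈-5.998619; u=3/4·(-5.945621)+1/4·(-14.398092)+5/4·(-5.998619)≈-15.557012; next y=-7/10·2.945621+1/4·(-15.557012)≈-5.951188
n=5: y≈-5.951188, sp=-3, e=sp−y≈2.951188; I≈-11.446904, D=e−e_prev≈8.896809; u=3/4·2.951188+1/4·(-11.446904)+5/4·8.896809≈10.472676; next y=-7/10·(-5.951188)+1/4·10.472676≈6.784000
n=6: y≈6.784000, sp=-3, e=sp−y≈-9.784000; I≈-21.230904, D=e−e_prev≈-12.735188; u=3/4·(-9.784000)+1/4·(-21.230904)+5/4·(-12.735188)≈-28.564712; next y=-7/10·6.784000+1/4·(-28.564712)≈-11.889978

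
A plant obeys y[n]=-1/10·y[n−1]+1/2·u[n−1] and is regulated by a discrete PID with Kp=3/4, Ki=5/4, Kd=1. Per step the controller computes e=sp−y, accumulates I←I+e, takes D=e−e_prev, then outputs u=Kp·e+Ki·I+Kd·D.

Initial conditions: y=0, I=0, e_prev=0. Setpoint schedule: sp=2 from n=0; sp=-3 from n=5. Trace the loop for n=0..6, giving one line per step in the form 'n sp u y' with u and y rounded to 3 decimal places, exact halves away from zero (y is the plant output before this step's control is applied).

0 2 6.000 0.000
1 2 -2.500 3.000
2 2 12.900 -1.550
3 2 -11.678 6.605
4 2 30.034 -6.499
5 -3 -53.945 15.667
6 -3 82.506 -28.539

(exact arithmetic carried between steps; '≈' marks a value shown rounded to 6 d.p. or computed from one; I and e_prev carry over from the previous line; the table rounds u and y to 3 d.p., halves away from zero)
n=0: y=0, sp=2, e=sp−y=2; I=2, D=e−e_prev=2; u=3/4·2+5/4·2+1·2=6; next y=-1/10·0+1/2·6=3
n=1: y=3, sp=2, e=sp−y=-1; I=1, D=e−e_prev=-3; u=3/4·(-1)+5/4·1+1·(-3)=-2.5; next y=-1/10·3+1/2·(-2.5)=-1.55
n=2: y=-1.55, sp=2, e=sp−y=3.55; I=4.55, D=e−e_prev=4.55; u=3/4·3.55+5/4·4.55+1·4.55=12.9; next y=-1/10·(-1.55)+1/2·12.9=6.605
n=3: y=6.605, sp=2, e=sp−y=-4.605; I=-0.055, D=e−e_prev=-8.155; u=3/4·(-4.605)+5/4·(-0.055)+1·(-8.155)=-11.6775; next y=-1/10·6.605+1/2·(-11.6775)=-6.49925
n=4: y=-6.49925, sp=2, e=sp−y=8.49925; I=8.44425, D=e−e_prev=13.10425; u=3/4·8.49925+5/4·8.44425+1·13.10425=30.034; next y=-1/10·(-6.49925)+1/2·30.034=15.666925
n=5: y=15.666925, sp=-3, e=sp−y=-18.666925; I=-10.222675, D=e−e_prev=-27.166175; u=3/4·(-18.666925)+5/4·(-10.222675)+1·(-27.166175)≈-53.944713; next y=-1/10·15.666925+1/2·(-53.944713)≈-28.539049
n=6: y≈-28.539049, sp=-3, e=sp−y≈25.539049; I≈15.316374, D=e−e_prev≈44.205974; u=3/4·25.539049+5/4·15.316374+1·44.205974≈82.505728; next y=-1/10·(-28.539049)+1/2·82.505728≈44.106769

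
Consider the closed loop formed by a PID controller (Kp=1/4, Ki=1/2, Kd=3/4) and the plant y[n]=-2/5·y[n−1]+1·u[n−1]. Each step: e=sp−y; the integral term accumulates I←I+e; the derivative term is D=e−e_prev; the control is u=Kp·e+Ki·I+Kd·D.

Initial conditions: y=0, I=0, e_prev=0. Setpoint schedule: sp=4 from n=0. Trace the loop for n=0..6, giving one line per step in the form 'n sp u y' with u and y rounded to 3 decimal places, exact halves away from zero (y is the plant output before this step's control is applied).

0 4 6.000 0.000
1 4 -4.000 6.000
2 4 18.100 -6.400
3 4 -26.590 20.660
4 4 68.646 -34.854
5 4 -129.725 82.588
6 4 287.084 -162.760

(exact arithmetic carried between steps; '≈' marks a value shown rounded to 6 d.p. or computed from one; I and e_prev carry over from the previous line; the table rounds u and y to 3 d.p., halves away from zero)
n=0: y=0, sp=4, e=sp−y=4; I=4, D=e−e_prev=4; u=1/4·4+1/2·4+3/4·4=6; next y=-2/5·0+1·6=6
n=1: y=6, sp=4, e=sp−y=-2; I=2, D=e−e_prev=-6; u=1/4·(-2)+1/2·2+3/4·(-6)=-4; next y=-2/5·6+1·(-4)=-6.4
n=2: y=-6.4, sp=4, e=sp−y=10.4; I=12.4, D=e−e_prev=12.4; u=1/4·10.4+1/2·12.4+3/4·12.4=18.1; next y=-2/5·(-6.4)+1·18.1=20.66
n=3: y=20.66, sp=4, e=sp−y=-16.66; I=-4.26, D=e−e_prev=-27.06; u=1/4·(-16.66)+1/2·(-4.26)+3/4·(-27.06)=-26.59; next y=-2/5·20.66+1·(-26.59)=-34.854
n=4: y=-34.854, sp=4, e=sp−y=38.854; I=34.594, D=e−e_prev=55.514; u=1/4·38.854+1/2·34.594+3/4·55.514=68.646; next y=-2/5·(-34.854)+1·68.646=82.5876
n=5: y=82.5876, sp=4, e=sp−y=-78.5876; I=-43.9936, D=e−e_prev=-117.4416; u=1/4·(-78.5876)+1/2·(-43.9936)+3/4·(-117.4416)=-129.7249; next y=-2/5·82.5876+1·(-129.7249)=-162.75994
n=6: y=-162.75994, sp=4, e=sp−y=166.75994; I=122.76634, D=e−e_prev=245.34754; u=1/4·166.75994+1/2·122.76634+3/4·245.34754=287.08381; next y=-2/5·(-162.75994)+1·287.08381=352.187786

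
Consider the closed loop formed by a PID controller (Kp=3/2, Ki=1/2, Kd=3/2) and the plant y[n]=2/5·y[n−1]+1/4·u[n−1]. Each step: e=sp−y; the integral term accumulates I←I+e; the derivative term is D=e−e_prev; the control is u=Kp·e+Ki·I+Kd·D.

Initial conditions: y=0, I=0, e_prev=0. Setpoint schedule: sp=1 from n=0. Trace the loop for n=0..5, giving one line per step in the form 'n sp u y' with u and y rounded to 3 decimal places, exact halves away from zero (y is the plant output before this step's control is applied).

(exact arithmetic carried between steps; '≈' marks a value shown rounded to 6 d.p. or computed from one; I and e_prev carry over from the previous line; the table rounds u and y to 3 d.p., halves away from zero)
n=0: y=0, sp=1, e=sp−y=1; I=1, D=e−e_prev=1; u=3/2·1+1/2·1+3/2·1=3.5; next y=2/5·0+1/4·3.5=0.875
n=1: y=0.875, sp=1, e=sp−y=0.125; I=1.125, D=e−e_prev=-0.875; u=3/2·0.125+1/2·1.125+3/2·(-0.875)=-0.5625; next y=2/5·0.875+1/4·(-0.5625)=0.209375
n=2: y=0.209375, sp=1, e=sp−y=0.790625; I=1.915625, D=e−e_prev=0.665625; u=3/2·0.790625+1/2·1.915625+3/2·0.665625≈3.142188; next y=2/5·0.209375+1/4·3.142188≈0.869297
n=3: y≈0.869297, sp=1, e=sp−y≈0.130703; I≈2.046328, D=e−e_prev≈-0.659922; u=3/2·0.130703+1/2·2.046328+3/2·(-0.659922)≈0.229336; next y=2/5·0.869297+1/4·0.229336≈0.405053
n=4: y≈0.405053, sp=1, e=sp−y≈0.594947; I≈2.641275, D=e−e_prev≈0.464244; u=3/2·0.594947+1/2·2.641275+3/2·0.464244≈2.909425; next y=2/5·0.405053+1/4·2.909425≈0.889377
n=5: y≈0.889377, sp=1, e=sp−y≈0.110623; I≈2.751898, D=e−e_prev≈-0.484325; u=3/2·0.110623+1/2·2.751898+3/2·(-0.484325)≈0.815396; next y=2/5·0.889377+1/4·0.815396≈0.559600

0 1 3.500 0.000
1 1 -0.563 0.875
2 1 3.142 0.209
3 1 0.229 0.869
4 1 2.909 0.405
5 1 0.815 0.889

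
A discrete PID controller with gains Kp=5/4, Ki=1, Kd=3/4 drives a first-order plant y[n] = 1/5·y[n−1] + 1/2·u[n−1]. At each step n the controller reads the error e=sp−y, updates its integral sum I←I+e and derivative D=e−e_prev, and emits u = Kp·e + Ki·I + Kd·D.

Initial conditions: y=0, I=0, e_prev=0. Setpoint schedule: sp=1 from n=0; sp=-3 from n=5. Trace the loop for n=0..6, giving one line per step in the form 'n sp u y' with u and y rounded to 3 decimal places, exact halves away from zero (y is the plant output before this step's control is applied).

0 1 3.000 0.000
1 1 -1.250 1.500
2 1 4.850 -0.325
3 1 -3.249 2.360
4 1 7.942 -1.152
5 -3 -19.219 3.741
6 -3 18.516 -8.861

(exact arithmetic carried between steps; '≈' marks a value shown rounded to 6 d.p. or computed from one; I and e_prev carry over from the previous line; the table rounds u and y to 3 d.p., halves away from zero)
n=0: y=0, sp=1, e=sp−y=1; I=1, D=e−e_prev=1; u=5/4·1+1·1+3/4·1=3; next y=1/5·0+1/2·3=1.5
n=1: y=1.5, sp=1, e=sp−y=-0.5; I=0.5, D=e−e_prev=-1.5; u=5/4·(-0.5)+1·0.5+3/4·(-1.5)=-1.25; next y=1/5·1.5+1/2·(-1.25)=-0.325
n=2: y=-0.325, sp=1, e=sp−y=1.325; I=1.825, D=e−e_prev=1.825; u=5/4·1.325+1·1.825+3/4·1.825=4.85; next y=1/5·(-0.325)+1/2·4.85=2.36
n=3: y=2.36, sp=1, e=sp−y=-1.36; I=0.465, D=e−e_prev=-2.685; u=5/4·(-1.36)+1·0.465+3/4·(-2.685)=-3.24875; next y=1/5·2.36+1/2·(-3.24875)=-1.152375
n=4: y=-1.152375, sp=1, e=sp−y=2.152375; I=2.617375, D=e−e_prev=3.512375; u=5/4·2.152375+1·2.617375+3/4·3.512375=7.942125; next y=1/5·(-1.152375)+1/2·7.942125≈3.740588
n=5: y≈3.740588, sp=-3, e=sp−y≈-6.740588; I≈-4.123213, D=e−e_prev≈-8.892963; u=5/4·(-6.740588)+1·(-4.123213)+3/4·(-8.892963)≈-19.218669; next y=1/5·3.740588+1/2·(-19.218669)≈-8.861217
n=6: y≈-8.861217, sp=-3, e=sp−y≈5.861217; I≈1.738004, D=e−e_prev≈12.601804; u=5/4·5.861217+1·1.738004+3/4·12.601804≈18.515879; next y=1/5·(-8.861217)+1/2·18.515879≈7.485696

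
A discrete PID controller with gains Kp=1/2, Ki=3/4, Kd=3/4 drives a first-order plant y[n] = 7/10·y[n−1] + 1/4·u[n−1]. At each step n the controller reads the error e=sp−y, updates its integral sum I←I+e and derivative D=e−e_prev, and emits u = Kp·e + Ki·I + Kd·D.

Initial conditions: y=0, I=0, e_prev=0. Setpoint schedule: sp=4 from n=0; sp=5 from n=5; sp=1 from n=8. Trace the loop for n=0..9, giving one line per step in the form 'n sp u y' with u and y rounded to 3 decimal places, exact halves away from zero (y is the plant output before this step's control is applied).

0 4 8.000 0.000
1 4 4.000 2.000
2 4 6.200 2.400
3 4 6.040 3.230
4 4 6.158 3.771
5 5 7.919 4.179
6 5 6.639 4.905
7 5 6.878 5.093
8 1 -1.434 5.285
9 1 2.384 3.341

(exact arithmetic carried between steps; '≈' marks a value shown rounded to 6 d.p. or computed from one; I and e_prev carry over from the previous line; the table rounds u and y to 3 d.p., halves away from zero)
n=0: y=0, sp=4, e=sp−y=4; I=4, D=e−e_prev=4; u=1/2·4+3/4·4+3/4·4=8; next y=7/10·0+1/4·8=2
n=1: y=2, sp=4, e=sp−y=2; I=6, D=e−e_prev=-2; u=1/2·2+3/4·6+3/4·(-2)=4; next y=7/10·2+1/4·4=2.4
n=2: y=2.4, sp=4, e=sp−y=1.6; I=7.6, D=e−e_prev=-0.4; u=1/2·1.6+3/4·7.6+3/4·(-0.4)=6.2; next y=7/10·2.4+1/4·6.2=3.23
n=3: y=3.23, sp=4, e=sp−y=0.77; I=8.37, D=e−e_prev=-0.83; u=1/2·0.77+3/4·8.37+3/4·(-0.83)=6.04; next y=7/10·3.23+1/4·6.04=3.771
n=4: y=3.771, sp=4, e=sp−y=0.229; I=8.599, D=e−e_prev=-0.541; u=1/2·0.229+3/4·8.599+3/4·(-0.541)=6.158; next y=7/10·3.771+1/4·6.158=4.1792
n=5: y=4.1792, sp=5, e=sp−y=0.8208; I=9.4198, D=e−e_prev=0.5918; u=1/2·0.8208+3/4·9.4198+3/4·0.5918=7.9191; next y=7/10·4.1792+1/4·7.9191=4.905215
n=6: y=4.905215, sp=5, e=sp−y=0.094785; I=9.514585, D=e−e_prev=-0.726015; u=1/2·0.094785+3/4·9.514585+3/4·(-0.726015)=6.63882; next y=7/10·4.905215+1/4·6.63882≈5.093356
n=7: y≈5.093356, sp=5, e=sp−y≈-0.093356; I≈9.421230, D=e−e_prev≈-0.188141; u=1/2·(-0.093356)+3/4·9.421230+3/4·(-0.188141)≈6.878139; next y=7/10·5.093356+1/4·6.878139≈5.284884
n=8: y≈5.284884, sp=1, e=sp−y≈-4.284884; I≈5.136346, D=e−e_prev≈-4.191528; u=1/2·(-4.284884)+3/4·5.136346+3/4·(-4.191528)≈-1.433828; next y=7/10·5.284884+1/4·(-1.433828)≈3.340961
n=9: y≈3.340961, sp=1, e=sp−y≈-2.340961; I≈2.795384, D=e−e_prev≈1.943922; u=1/2·(-2.340961)+3/4·2.795384+3/4·1.943922≈2.383999; next y=7/10·3.340961+1/4·2.383999≈2.934673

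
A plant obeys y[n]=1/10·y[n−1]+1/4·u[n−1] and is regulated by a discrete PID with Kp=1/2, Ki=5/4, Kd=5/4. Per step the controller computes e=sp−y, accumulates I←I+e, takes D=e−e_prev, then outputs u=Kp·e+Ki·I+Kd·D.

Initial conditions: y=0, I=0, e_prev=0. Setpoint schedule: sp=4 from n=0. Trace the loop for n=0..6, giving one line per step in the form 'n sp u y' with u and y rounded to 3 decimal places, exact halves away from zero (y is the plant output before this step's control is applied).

0 4 12.000 0.000
1 4 3.000 3.000
2 4 13.850 1.050
3 4 7.548 3.568
4 4 15.207 2.244
5 4 10.400 4.026
6 4 15.666 3.003

(exact arithmetic carried between steps; '≈' marks a value shown rounded to 6 d.p. or computed from one; I and e_prev carry over from the previous line; the table rounds u and y to 3 d.p., halves away from zero)
n=0: y=0, sp=4, e=sp−y=4; I=4, D=e−e_prev=4; u=1/2·4+5/4·4+5/4·4=12; next y=1/10·0+1/4·12=3
n=1: y=3, sp=4, e=sp−y=1; I=5, D=e−e_prev=-3; u=1/2·1+5/4·5+5/4·(-3)=3; next y=1/10·3+1/4·3=1.05
n=2: y=1.05, sp=4, e=sp−y=2.95; I=7.95, D=e−e_prev=1.95; u=1/2·2.95+5/4·7.95+5/4·1.95=13.85; next y=1/10·1.05+1/4·13.85=3.5675
n=3: y=3.5675, sp=4, e=sp−y=0.4325; I=8.3825, D=e−e_prev=-2.5175; u=1/2·0.4325+5/4·8.3825+5/4·(-2.5175)=7.5475; next y=1/10·3.5675+1/4·7.5475=2.243625
n=4: y=2.243625, sp=4, e=sp−y=1.756375; I=10.138875, D=e−e_prev=1.323875; u=1/2·1.756375+5/4·10.138875+5/4·1.323875=15.206625; next y=1/10·2.243625+1/4·15.206625≈4.026019
n=5: y≈4.026019, sp=4, e=sp−y≈-0.026019; I≈10.112856, D=e−e_prev≈-1.782394; u=1/2·(-0.026019)+5/4·10.112856+5/4·(-1.782394)≈10.400069; next y=1/10·4.026019+1/4·10.400069≈3.002619
n=6: y≈3.002619, sp=4, e=sp−y≈0.997381; I≈11.110237, D=e−e_prev≈1.023400; u=1/2·0.997381+5/4·11.110237+5/4·1.023400≈15.665737; next y=1/10·3.002619+1/4·15.665737≈4.216696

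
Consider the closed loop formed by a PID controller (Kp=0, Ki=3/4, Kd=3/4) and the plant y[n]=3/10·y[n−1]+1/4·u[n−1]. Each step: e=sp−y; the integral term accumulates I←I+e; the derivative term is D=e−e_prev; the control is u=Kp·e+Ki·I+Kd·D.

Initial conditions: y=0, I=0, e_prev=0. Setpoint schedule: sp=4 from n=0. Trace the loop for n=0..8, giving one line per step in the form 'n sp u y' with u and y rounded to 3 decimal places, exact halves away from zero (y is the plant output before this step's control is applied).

(exact arithmetic carried between steps; '≈' marks a value shown rounded to 6 d.p. or computed from one; I and e_prev carry over from the previous line; the table rounds u and y to 3 d.p., halves away from zero)
n=0: y=0, sp=4, e=sp−y=4; I=4, D=e−e_prev=4; u=0·4+3/4·4+3/4·4=6; next y=3/10·0+1/4·6=1.5
n=1: y=1.5, sp=4, e=sp−y=2.5; I=6.5, D=e−e_prev=-1.5; u=0·2.5+3/4·6.5+3/4·(-1.5)=3.75; next y=3/10·1.5+1/4·3.75=1.3875
n=2: y=1.3875, sp=4, e=sp−y=2.6125; I=9.1125, D=e−e_prev=0.1125; u=0·2.6125+3/4·9.1125+3/4·0.1125=6.91875; next y=3/10·1.3875+1/4·6.91875≈2.145938
n=3: y≈2.145938, sp=4, e=sp−y≈1.854063; I≈10.966563, D=e−e_prev≈-0.758438; u=0·1.854063+3/4·10.966563+3/4·(-0.758438)≈7.656094; next y=3/10·2.145938+1/4·7.656094≈2.557805
n=4: y≈2.557805, sp=4, e=sp−y≈1.442195; I≈12.408758, D=e−e_prev≈-0.411867; u=0·1.442195+3/4·12.408758+3/4·(-0.411867)≈8.997668; next y=3/10·2.557805+1/4·8.997668≈3.016758
n=5: y≈3.016758, sp=4, e=sp−y≈0.983242; I≈13.391999, D=e−e_prev≈-0.458954; u=0·0.983242+3/4·13.391999+3/4·(-0.458954)≈9.699784; next y=3/10·3.016758+1/4·9.699784≈3.329974
n=6: y≈3.329974, sp=4, e=sp−y≈0.670026; I≈14.062026, D=e−e_prev≈-0.313215; u=0·0.670026+3/4·14.062026+3/4·(-0.313215)≈10.311608; next y=3/10·3.329974+1/4·10.311608≈3.576894
n=7: y≈3.576894, sp=4, e=sp−y≈0.423106; I≈14.485132, D=e−e_prev≈-0.246920; u=0·0.423106+3/4·14.485132+3/4·(-0.246920)≈10.678658; next y=3/10·3.576894+1/4·10.678658≈3.742733
n=8: y≈3.742733, sp=4, e=sp−y≈0.257267; I≈14.742399, D=e−e_prev≈-0.165839; u=0·0.257267+3/4·14.742399+3/4·(-0.165839)≈10.932420; next y=3/10·3.742733+1/4·10.932420≈3.855925

0 4 6.000 0.000
1 4 3.750 1.500
2 4 6.919 1.388
3 4 7.656 2.146
4 4 8.998 2.558
5 4 9.700 3.017
6 4 10.312 3.330
7 4 10.679 3.577
8 4 10.932 3.743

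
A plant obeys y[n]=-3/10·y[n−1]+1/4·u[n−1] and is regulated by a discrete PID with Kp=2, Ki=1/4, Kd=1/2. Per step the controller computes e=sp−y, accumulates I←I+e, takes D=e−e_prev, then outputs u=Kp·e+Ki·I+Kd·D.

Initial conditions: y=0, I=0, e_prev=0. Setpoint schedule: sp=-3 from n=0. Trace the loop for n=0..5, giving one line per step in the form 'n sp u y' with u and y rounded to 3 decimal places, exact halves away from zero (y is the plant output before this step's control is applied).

0 -3 -8.250 0.000
1 -3 -1.828 -2.063
2 -3 -9.210 0.162
3 -3 -1.978 -2.351
4 -3 -10.442 0.211
5 -3 -2.032 -2.674

(exact arithmetic carried between steps; '≈' marks a value shown rounded to 6 d.p. or computed from one; I and e_prev carry over from the previous line; the table rounds u and y to 3 d.p., halves away from zero)
n=0: y=0, sp=-3, e=sp−y=-3; I=-3, D=e−e_prev=-3; u=2·(-3)+1/4·(-3)+1/2·(-3)=-8.25; next y=-3/10·0+1/4·(-8.25)=-2.0625
n=1: y=-2.0625, sp=-3, e=sp−y=-0.9375; I=-3.9375, D=e−e_prev=2.0625; u=2·(-0.9375)+1/4·(-3.9375)+1/2·2.0625=-1.828125; next y=-3/10·(-2.0625)+1/4·(-1.828125)≈0.161719
n=2: y≈0.161719, sp=-3, e=sp−y≈-3.161719; I≈-7.099219, D=e−e_prev≈-2.224219; u=2·(-3.161719)+1/4·(-7.099219)+1/2·(-2.224219)≈-9.210352; next y=-3/10·0.161719+1/4·(-9.210352)≈-2.351104
n=3: y≈-2.351104, sp=-3, e=sp−y≈-0.648896; I≈-7.748115, D=e−e_prev≈2.512822; u=2·(-0.648896)+1/4·(-7.748115)+1/2·2.512822≈-1.978411; next y=-3/10·(-2.351104)+1/4·(-1.978411)≈0.210728
n=4: y≈0.210728, sp=-3, e=sp−y≈-3.210728; I≈-10.958844, D=e−e_prev≈-2.561832; u=2·(-3.210728)+1/4·(-10.958844)+1/2·(-2.561832)≈-10.442084; next y=-3/10·0.210728+1/4·(-10.442084)≈-2.673739
n=5: y≈-2.673739, sp=-3, e=sp−y≈-0.326261; I≈-11.285104, D=e−e_prev≈2.884468; u=2·(-0.326261)+1/4·(-11.285104)+1/2·2.884468≈-2.031563; next y=-3/10·(-2.673739)+1/4·(-2.031563)≈0.294231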